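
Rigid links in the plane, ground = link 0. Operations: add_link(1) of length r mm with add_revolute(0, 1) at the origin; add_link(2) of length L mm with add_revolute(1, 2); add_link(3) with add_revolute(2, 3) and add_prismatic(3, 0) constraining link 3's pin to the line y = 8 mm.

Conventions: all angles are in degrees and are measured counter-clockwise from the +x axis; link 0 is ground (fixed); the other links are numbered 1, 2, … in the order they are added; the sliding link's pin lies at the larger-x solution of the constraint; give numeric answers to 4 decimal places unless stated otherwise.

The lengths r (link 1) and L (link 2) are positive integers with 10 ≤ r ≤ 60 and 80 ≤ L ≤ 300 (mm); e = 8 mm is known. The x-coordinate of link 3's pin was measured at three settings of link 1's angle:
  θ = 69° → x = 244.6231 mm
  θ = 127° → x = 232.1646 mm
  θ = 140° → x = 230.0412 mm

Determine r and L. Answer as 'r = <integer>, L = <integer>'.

constraint per measurement: (x − r cos θ)² + (r sin θ − e)² = L²
subtracting the θ₁ and θ₂ equations cancels the r² and L² terms:
r = (x₁² − x₂²) / (2[(x₁cos θ₁ + e sin θ₁) − (x₂cos θ₂ + e sin θ₂)]) = 12.9999 → r = 13
L² = (x₁ − r cos θ₁)² + (r sin θ₁ − e)² = 57599.9843 → L = 240.0000 → L = 240
check at θ₃=140°: x = 230.0412 (printed 230.0412) ✓

r = 13, L = 240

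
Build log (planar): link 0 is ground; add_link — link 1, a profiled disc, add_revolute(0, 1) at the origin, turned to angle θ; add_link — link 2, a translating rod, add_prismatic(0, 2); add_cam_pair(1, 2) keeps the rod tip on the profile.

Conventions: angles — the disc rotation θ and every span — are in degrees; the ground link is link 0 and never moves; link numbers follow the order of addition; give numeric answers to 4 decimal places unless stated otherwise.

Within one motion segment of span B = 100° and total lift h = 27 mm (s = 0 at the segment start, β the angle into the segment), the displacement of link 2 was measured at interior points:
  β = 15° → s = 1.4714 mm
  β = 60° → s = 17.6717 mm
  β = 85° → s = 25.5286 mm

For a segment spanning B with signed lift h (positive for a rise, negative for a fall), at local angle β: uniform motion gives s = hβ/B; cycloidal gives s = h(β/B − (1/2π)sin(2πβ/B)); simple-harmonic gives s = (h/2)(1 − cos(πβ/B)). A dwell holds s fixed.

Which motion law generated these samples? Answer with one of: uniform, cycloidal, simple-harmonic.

candidates at β/B = r: uniform s = h·r (linear in β); cycloidal s = h·(r − sin(2πr)/(2π)); simple-harmonic s = (h/2)(1 − cos(πr))
β=15°: printed 1.4714 | uniform 4.0500, cycloidal 0.5735, simple-harmonic 1.4714
β=60°: printed 17.6717 | uniform 16.2000, cycloidal 18.7258, simple-harmonic 17.6717
β=85°: printed 25.5286 | uniform 22.9500, cycloidal 26.4265, simple-harmonic 25.5286
only one law matches every sample → simple-harmonic

simple-harmonic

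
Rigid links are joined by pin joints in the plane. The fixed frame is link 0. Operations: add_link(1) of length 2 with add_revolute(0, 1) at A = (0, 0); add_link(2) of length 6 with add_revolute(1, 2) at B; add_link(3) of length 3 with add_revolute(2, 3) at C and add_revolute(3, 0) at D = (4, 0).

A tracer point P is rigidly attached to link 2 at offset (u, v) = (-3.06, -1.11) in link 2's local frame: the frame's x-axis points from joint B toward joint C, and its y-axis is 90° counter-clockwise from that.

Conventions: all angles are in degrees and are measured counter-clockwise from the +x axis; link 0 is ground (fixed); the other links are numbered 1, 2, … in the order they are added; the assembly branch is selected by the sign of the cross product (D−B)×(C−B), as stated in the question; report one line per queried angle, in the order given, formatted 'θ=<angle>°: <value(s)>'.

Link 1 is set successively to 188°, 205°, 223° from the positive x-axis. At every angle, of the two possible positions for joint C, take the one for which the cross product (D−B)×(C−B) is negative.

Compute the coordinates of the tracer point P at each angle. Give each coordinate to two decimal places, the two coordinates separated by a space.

A=(0,0), D=(4.00,0)
θ=188°: B = A + 2.00·(cos188°, sin188°) = (-1.9805, -0.2783)
θ=188°: |BD| = 5.9870
θ=188°: circle(B,6.00) ∩ circle(D,3.00): a=5.2484, h=2.9077
θ=188°:   candidates: C₊=(3.1270,2.8702) cross=17.408; C₋=(3.3974,-2.9388) cross=-17.408
θ=188°:   branch - wants cross < 0 → take C=(3.3974,-2.9388) (cross=-17.408)
θ=188°: ex = (C−B)/|BC| = (0.8963,-0.4434); ey = (0.4434,0.8963)
θ=188°: P = B + -3.06·ex + -1.11·ey = (-5.2155,0.0836)
θ=205°: B = A + 2.00·(cos205°, sin205°) = (-1.8126, -0.8452)
θ=205°: |BD| = 5.8737
θ=205°: circle(B,6.00) ∩ circle(D,3.00): a=5.2352, h=2.9313
θ=205°:   candidates: C₊=(2.9463,2.8089) cross=17.218; C₋=(3.7899,-2.9926) cross=-17.218
θ=205°:   branch - wants cross < 0 → take C=(3.7899,-2.9926) (cross=-17.218)
θ=205°: ex = (C−B)/|BC| = (0.9338,-0.3579); ey = (0.3579,0.9338)
θ=205°: P = B + -3.06·ex + -1.11·ey = (-5.0672,-0.7865)
θ=223°: B = A + 2.00·(cos223°, sin223°) = (-1.4627, -1.3640)
θ=223°: |BD| = 5.6304
θ=223°: circle(B,6.00) ∩ circle(D,3.00): a=5.2129, h=2.9708
θ=223°:   candidates: C₊=(2.8752,2.7812) cross=16.727; C₋=(4.3146,-2.9835) cross=-16.727
θ=223°:   branch - wants cross < 0 → take C=(4.3146,-2.9835) (cross=-16.727)
θ=223°: ex = (C−B)/|BC| = (0.9629,-0.2699); ey = (0.2699,0.9629)
θ=223°: P = B + -3.06·ex + -1.11·ey = (-4.7087,-1.6069)

θ=188°: -5.22 0.08
θ=205°: -5.07 -0.79
θ=223°: -4.71 -1.61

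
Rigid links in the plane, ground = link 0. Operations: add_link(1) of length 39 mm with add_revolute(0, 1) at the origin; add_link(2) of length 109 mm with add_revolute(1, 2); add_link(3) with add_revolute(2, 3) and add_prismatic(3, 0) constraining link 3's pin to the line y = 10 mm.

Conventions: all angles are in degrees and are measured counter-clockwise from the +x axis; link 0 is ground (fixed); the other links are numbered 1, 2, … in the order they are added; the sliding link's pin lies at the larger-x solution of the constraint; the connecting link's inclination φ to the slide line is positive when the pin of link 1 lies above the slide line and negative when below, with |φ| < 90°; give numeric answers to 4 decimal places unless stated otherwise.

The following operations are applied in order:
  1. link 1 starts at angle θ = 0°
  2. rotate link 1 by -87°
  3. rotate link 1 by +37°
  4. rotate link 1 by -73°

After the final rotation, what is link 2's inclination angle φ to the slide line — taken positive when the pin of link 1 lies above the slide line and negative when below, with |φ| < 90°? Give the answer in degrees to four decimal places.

geometry: r = 39 mm, L = 109 mm, e = 10 mm; θ starts at 0°
rotate link 1 by -87°: θ ← 0° -87° = -87°
rotate link 1 by +37°: θ ← -87° +37° = -50°
rotate link 1 by -73°: θ ← -50° -73° = -123°
h = r sin θ − e = -32.708152 − 10 = -42.708152
sin φ = h / L = -42.708152 / 109 = -0.39181791
φ = arcsin(-0.39181791) = -23.067662°

-23.0677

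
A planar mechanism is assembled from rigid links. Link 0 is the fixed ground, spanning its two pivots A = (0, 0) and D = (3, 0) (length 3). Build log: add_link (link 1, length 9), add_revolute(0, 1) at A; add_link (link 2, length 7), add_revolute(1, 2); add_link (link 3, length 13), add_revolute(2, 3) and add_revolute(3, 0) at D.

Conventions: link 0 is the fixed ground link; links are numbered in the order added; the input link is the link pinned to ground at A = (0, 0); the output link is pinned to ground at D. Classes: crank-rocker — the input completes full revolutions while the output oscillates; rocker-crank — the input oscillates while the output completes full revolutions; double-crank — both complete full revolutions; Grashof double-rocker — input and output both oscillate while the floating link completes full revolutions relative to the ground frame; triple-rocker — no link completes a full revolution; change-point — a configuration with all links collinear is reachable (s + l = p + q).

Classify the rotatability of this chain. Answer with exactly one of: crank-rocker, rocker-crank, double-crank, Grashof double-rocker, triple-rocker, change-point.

lengths: ground=3, input=9, coupler=7, output=13
sorted: s=3 (shortest), l=13 (longest), p+q=16
s + l = 16 vs p + q = 16
s + l = p + q → change-point (collinear configuration reachable)

change-point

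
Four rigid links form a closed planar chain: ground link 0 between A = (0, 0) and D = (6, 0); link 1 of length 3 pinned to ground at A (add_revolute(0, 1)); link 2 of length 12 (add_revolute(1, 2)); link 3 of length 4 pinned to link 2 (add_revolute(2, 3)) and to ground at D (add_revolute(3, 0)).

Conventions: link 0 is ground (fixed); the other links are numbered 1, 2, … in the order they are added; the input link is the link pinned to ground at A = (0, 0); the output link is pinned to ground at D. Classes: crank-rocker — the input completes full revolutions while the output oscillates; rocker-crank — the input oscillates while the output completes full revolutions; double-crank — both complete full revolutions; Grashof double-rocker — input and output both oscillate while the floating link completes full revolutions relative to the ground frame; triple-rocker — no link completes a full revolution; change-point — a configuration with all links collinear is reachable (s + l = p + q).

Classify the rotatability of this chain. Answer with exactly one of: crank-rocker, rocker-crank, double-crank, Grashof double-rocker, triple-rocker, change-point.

lengths: ground=6, input=3, coupler=12, output=4
sorted: s=3 (shortest), l=12 (longest), p+q=10
s + l = 15 vs p + q = 10
s + l > p + q → non-Grashof → no link fully rotates → triple-rocker

triple-rocker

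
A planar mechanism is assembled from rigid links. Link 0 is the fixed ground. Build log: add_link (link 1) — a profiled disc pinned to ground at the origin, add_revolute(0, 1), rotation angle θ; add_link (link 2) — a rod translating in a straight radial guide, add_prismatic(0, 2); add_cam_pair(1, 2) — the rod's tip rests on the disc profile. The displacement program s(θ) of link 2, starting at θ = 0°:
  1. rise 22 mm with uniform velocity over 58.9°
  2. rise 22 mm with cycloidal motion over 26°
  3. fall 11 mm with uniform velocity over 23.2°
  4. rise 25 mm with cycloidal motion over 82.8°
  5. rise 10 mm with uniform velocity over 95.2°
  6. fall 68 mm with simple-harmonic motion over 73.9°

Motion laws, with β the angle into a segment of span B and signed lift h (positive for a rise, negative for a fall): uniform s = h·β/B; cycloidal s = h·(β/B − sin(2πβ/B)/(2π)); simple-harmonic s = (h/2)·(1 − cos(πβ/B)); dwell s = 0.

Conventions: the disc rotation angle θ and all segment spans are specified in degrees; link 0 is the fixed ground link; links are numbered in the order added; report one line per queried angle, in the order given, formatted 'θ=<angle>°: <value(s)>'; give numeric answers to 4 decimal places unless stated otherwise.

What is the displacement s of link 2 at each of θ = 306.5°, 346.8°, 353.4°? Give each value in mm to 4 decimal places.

seg 1 [0°–58.9°] uniform, h=22: full span → s += 22 → s = 22.0000
seg 2 [58.9°–84.9°] cycloidal, h=22: full span → s += 22 → s = 44.0000
seg 3 [84.9°–108.1°] uniform, h=-11: full span → s += -11 → s = 33.0000
seg 4 [108.1°–190.9°] cycloidal, h=25: full span → s += 25 → s = 58.0000
seg 5 [190.9°–286.1°] uniform, h=10: full span → s += 10 → s = 68.0000
seg 6 [286.1°–360°] simple-harmonic, h=-68: θ=306.5° here. β=20.4, B=73.9. -68/2·(1 − cos(π·0.2760)) = -12.0041 → s = 55.9959
seg 6 [286.1°–360°] simple-harmonic, h=-68: θ=346.8° here. β=60.7, B=73.9. -68/2·(1 − cos(π·0.8214)) = -62.7859 → s = 5.2141
seg 6 [286.1°–360°] simple-harmonic, h=-68: θ=353.4° here. β=67.3, B=73.9. -68/2·(1 − cos(π·0.9107)) = -66.6705 → s = 1.3295

θ=306.5°: 55.9959
θ=346.8°: 5.2141
θ=353.4°: 1.3295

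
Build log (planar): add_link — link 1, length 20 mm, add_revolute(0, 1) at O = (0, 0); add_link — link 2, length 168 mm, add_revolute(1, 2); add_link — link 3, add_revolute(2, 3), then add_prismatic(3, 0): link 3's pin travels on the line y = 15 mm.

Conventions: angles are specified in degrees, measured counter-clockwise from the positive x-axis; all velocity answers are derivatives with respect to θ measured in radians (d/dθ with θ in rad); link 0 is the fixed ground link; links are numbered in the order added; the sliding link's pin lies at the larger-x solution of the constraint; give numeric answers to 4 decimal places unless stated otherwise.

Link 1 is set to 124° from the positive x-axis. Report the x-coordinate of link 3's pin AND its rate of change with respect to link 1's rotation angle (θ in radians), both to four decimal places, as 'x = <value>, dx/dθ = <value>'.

geometry: r = 20 mm, L = 168 mm, e = 15 mm
crank pin P = (r cos θ, r sin θ) = (-11.183858, 16.580751)
h = r sin θ − e = 16.580751 − 15 = 1.580751
x = r cos θ + √(L² − h²) = -11.183858 + 167.992563 = 156.808705
dx/dθ = −r sin θ − h·r cos θ/√(L² − h²) (θ in radians; h = 1.580751) = -16.475515

x = 156.8087, dx/dθ = -16.4755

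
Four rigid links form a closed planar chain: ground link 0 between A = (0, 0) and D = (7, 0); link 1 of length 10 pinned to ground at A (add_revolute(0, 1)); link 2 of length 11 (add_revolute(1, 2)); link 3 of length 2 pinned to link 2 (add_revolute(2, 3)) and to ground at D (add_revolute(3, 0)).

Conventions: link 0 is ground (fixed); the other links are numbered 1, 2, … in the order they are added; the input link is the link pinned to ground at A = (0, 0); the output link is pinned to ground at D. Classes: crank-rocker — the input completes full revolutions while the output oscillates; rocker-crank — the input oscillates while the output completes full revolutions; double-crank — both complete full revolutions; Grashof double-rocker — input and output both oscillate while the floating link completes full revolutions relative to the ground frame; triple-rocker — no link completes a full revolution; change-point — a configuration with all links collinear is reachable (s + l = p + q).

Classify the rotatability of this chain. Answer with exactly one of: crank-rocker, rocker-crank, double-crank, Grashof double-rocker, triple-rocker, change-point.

lengths: ground=7, input=10, coupler=11, output=2
sorted: s=2 (shortest), l=11 (longest), p+q=17
s + l = 13 vs p + q = 17
s + l < p + q (Grashof) with shortest = output link → rocker-crank

rocker-crank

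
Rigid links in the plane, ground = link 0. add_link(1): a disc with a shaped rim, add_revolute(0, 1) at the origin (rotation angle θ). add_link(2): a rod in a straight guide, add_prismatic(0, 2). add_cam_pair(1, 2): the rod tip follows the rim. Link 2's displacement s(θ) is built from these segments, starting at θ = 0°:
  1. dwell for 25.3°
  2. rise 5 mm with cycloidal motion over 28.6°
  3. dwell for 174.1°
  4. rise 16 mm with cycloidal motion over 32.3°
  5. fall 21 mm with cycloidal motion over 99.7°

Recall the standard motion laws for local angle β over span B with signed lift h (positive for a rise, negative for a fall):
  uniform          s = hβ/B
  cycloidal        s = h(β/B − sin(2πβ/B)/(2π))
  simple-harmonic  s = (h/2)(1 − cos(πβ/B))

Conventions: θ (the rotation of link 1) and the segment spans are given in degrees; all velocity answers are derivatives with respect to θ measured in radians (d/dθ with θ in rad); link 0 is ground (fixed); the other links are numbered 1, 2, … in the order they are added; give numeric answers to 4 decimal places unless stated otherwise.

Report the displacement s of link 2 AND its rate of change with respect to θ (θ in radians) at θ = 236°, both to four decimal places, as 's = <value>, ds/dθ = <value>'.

segment 1 (0° to 25.3°, dwell): s unchanged at 0.0000
segment 2 (25.3° to 53.9°, cycloidal, h = 5) is passed completely: s = 0.0000 + (5) = 5.0000
segment 3 (53.9° to 228°, dwell): s unchanged at 5.0000
θ = 236° falls in segment 4 (228° to 260.3°, cycloidal, h = 16): β = 236 − 228 = 8°, B = 32.3°; Δs = 16·(0.2477 − sin(2π·0.2477)/(2π)) = 1.4166; s = 5.0000 + 1.4166 = 6.4166
velocity in seg [228°–260.3°] (cycloidal), θ in radians: β = 8° = 0.1396 rad, B = 32.3° = 0.5637 rad; ds/dθ = (h/B)(1 − cos(2πβ/B)) = (16/0.5637)(1 − cos(2π·0.2477)) = 27.967750 mm/rad

s = 6.4166, ds/dθ = 27.9678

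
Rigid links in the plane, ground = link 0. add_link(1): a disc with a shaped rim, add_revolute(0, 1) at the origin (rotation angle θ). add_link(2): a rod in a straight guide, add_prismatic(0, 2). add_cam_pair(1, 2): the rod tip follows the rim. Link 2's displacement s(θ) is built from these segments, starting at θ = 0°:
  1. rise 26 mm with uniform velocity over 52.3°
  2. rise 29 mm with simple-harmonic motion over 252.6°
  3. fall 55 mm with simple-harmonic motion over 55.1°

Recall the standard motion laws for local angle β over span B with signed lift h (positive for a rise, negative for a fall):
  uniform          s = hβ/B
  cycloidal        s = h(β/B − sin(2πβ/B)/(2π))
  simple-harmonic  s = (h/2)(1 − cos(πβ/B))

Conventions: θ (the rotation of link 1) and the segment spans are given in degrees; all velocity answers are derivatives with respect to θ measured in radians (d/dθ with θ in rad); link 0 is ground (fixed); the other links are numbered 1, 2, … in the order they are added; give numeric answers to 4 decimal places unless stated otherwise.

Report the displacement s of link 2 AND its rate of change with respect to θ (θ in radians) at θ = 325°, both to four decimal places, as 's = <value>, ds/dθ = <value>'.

segment 1 (0° to 52.3°, uniform, h = 26) is passed completely: s = 0.0000 + (26) = 26.0000
segment 2 (52.3° to 304.9°, simple-harmonic, h = 29) is passed completely: s = 26.0000 + (29) = 55.0000
θ = 325° falls in segment 3 (304.9° to 360°, simple-harmonic, h = -55): β = 325 − 304.9 = 20.1°, B = 55.1°; Δs = -55/2·(1 − cos(π·0.3648)) = -16.1669; s = 55.0000 − 16.1669 = 38.8331
velocity in seg [304.9°–360°] (simple-harmonic), θ in radians: β = 20.1° = 0.3508 rad, B = 55.1° = 0.9617 rad; ds/dθ = (πh/(2B)) sin(πβ/B) = (π·(-55)/(2·0.9617)) sin(π·0.3648) = -81.853169 mm/rad

s = 38.8331, ds/dθ = -81.8532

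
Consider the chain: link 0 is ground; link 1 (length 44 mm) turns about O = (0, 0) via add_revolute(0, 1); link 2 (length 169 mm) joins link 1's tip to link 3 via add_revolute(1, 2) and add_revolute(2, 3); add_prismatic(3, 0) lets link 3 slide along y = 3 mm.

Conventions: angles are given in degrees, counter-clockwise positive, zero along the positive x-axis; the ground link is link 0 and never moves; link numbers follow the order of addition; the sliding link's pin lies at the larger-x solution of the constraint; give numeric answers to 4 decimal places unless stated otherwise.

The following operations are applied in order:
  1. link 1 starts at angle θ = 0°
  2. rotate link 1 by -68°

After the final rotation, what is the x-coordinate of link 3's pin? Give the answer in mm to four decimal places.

geometry: r = 44 mm, L = 169 mm, e = 3 mm; θ starts at 0°
rotate link 1 by -68°: θ ← 0° -68° = -68°
crank pin P = (r cos θ, r sin θ) = (16.482690, -40.796090)
h = r sin θ − e = -40.796090 − 3 = -43.796090
x = r cos θ + √(L² − h²) = 16.482690 + 163.226537 = 179.709228

179.7092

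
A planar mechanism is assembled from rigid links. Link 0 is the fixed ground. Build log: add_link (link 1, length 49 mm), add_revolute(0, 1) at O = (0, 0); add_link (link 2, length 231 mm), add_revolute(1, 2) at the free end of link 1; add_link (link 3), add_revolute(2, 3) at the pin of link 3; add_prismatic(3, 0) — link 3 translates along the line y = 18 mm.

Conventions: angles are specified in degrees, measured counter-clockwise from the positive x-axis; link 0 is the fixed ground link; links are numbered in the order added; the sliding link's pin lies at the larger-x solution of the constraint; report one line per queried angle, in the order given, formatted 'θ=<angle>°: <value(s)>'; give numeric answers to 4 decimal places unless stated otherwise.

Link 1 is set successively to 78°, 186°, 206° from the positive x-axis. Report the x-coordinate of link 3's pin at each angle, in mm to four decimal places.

geometry: r = 49 mm, L = 231 mm, e = 18 mm
θ=78°: crank pin P = (r cos θ, r sin θ) = (10.187673, 47.929232)
θ=78°: h = r sin θ − e = 47.929232 − 18 = 29.929232
θ=78°: x = r cos θ + √(L² − h²) = 10.187673 + 229.052922 = 239.240595
θ=186°: crank pin P = (r cos θ, r sin θ) = (-48.731573, -5.121895)
θ=186°: h = r sin θ − e = -5.121895 − 18 = -23.121895
θ=186°: x = r cos θ + √(L² − h²) = -48.731573 + 229.839896 = 181.108324
θ=206°: crank pin P = (r cos θ, r sin θ) = (-44.040908, -21.480186)
θ=206°: h = r sin θ − e = -21.480186 − 18 = -39.480186
θ=206°: x = r cos θ + √(L² − h²) = -44.040908 + 227.601219 = 183.560311

θ=78°: 239.2406
θ=186°: 181.1083
θ=206°: 183.5603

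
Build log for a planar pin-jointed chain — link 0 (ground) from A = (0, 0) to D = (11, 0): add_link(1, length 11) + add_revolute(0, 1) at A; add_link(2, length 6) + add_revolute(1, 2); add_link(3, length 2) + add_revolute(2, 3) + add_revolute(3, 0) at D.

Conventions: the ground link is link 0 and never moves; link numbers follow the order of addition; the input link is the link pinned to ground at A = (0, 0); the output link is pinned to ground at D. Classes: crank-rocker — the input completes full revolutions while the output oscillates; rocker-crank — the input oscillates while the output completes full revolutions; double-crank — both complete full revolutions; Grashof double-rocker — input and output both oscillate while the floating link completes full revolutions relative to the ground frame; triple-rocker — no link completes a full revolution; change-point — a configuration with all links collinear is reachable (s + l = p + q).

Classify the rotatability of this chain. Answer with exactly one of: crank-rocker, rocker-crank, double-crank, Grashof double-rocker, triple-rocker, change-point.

lengths: ground=11, input=11, coupler=6, output=2
sorted: s=2 (shortest), l=11 (longest), p+q=17
s + l = 13 vs p + q = 17
s + l < p + q (Grashof) with shortest = output link → rocker-crank

rocker-crank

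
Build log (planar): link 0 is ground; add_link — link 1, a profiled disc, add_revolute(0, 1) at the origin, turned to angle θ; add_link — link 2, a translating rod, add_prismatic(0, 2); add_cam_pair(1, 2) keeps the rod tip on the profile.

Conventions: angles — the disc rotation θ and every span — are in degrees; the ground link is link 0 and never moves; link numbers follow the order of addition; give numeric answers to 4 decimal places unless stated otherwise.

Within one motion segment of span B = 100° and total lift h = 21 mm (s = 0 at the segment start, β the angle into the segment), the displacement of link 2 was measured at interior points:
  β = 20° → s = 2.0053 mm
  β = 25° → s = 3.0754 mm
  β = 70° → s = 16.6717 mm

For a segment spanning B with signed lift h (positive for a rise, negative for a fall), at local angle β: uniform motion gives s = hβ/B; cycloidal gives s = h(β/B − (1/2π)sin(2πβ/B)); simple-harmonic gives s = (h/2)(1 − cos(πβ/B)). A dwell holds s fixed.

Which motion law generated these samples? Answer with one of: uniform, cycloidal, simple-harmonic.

candidates at β/B = r: uniform s = h·r (linear in β); cycloidal s = h·(r − sin(2πr)/(2π)); simple-harmonic s = (h/2)(1 − cos(πr))
β=20°: printed 2.0053 | uniform 4.2000, cycloidal 1.0213, simple-harmonic 2.0053
β=25°: printed 3.0754 | uniform 5.2500, cycloidal 1.9077, simple-harmonic 3.0754
β=70°: printed 16.6717 | uniform 14.7000, cycloidal 17.8787, simple-harmonic 16.6717
only one law matches every sample → simple-harmonic

simple-harmonic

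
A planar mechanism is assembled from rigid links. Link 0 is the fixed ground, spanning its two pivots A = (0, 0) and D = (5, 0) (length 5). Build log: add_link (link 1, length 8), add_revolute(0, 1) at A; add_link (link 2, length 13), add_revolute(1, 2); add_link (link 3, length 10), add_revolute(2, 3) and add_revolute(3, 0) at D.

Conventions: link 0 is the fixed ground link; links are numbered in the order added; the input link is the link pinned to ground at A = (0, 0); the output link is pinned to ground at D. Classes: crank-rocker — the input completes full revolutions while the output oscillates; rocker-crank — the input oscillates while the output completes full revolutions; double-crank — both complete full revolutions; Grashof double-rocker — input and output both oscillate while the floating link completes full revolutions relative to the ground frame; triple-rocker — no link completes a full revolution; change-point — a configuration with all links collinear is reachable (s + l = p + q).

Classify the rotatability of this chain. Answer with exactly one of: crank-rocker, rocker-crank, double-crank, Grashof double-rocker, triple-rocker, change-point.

lengths: ground=5, input=8, coupler=13, output=10
sorted: s=5 (shortest), l=13 (longest), p+q=18
s + l = 18 vs p + q = 18
s + l = p + q → change-point (collinear configuration reachable)

change-point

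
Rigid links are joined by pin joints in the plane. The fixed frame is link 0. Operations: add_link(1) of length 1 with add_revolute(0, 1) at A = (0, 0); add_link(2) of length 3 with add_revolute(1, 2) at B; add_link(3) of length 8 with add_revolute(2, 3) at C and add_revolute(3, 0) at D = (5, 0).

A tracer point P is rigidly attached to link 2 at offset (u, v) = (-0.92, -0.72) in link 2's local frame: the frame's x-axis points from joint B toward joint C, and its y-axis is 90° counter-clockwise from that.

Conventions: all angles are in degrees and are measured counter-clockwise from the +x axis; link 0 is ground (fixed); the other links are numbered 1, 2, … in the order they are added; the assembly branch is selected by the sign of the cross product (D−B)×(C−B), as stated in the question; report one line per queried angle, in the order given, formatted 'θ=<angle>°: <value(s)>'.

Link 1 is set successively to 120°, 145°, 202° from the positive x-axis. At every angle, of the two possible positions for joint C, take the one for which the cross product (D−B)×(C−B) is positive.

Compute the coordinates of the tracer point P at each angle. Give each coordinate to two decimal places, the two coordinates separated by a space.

A=(0,0), D=(5.00,0)
θ=120°: B = A + 1.00·(cos120°, sin120°) = (-0.5000, 0.8660)
θ=120°: |BD| = 5.5678
θ=120°: circle(B,3.00) ∩ circle(D,8.00): a=-2.1553, h=2.0868
θ=120°:   candidates: C₊=(-2.3044,3.2627) cross=11.619; C₋=(-2.9536,-0.8602) cross=-11.619
θ=120°:   branch + wants cross > 0 → take C=(-2.3044,3.2627) (cross=11.619)
θ=120°: ex = (C−B)/|BC| = (-0.6015,0.7989); ey = (-0.7989,-0.6015)
θ=120°: P = B + -0.92·ex + -0.72·ey = (0.6286,0.5641)
θ=145°: B = A + 1.00·(cos145°, sin145°) = (-0.8192, 0.5736)
θ=145°: |BD| = 5.8474
θ=145°: circle(B,3.00) ∩ circle(D,8.00): a=-1.7793, h=2.4154
θ=145°:   candidates: C₊=(-2.3530,3.1518) cross=14.124; C₋=(-2.8268,-1.6556) cross=-14.124
θ=145°:   branch + wants cross > 0 → take C=(-2.3530,3.1518) (cross=14.124)
θ=145°: ex = (C−B)/|BC| = (-0.5113,0.8594); ey = (-0.8594,-0.5113)
θ=145°: P = B + -0.92·ex + -0.72·ey = (0.2700,0.1510)
θ=202°: B = A + 1.00·(cos202°, sin202°) = (-0.9272, -0.3746)
θ=202°: |BD| = 5.9390
θ=202°: circle(B,3.00) ∩ circle(D,8.00): a=-1.6609, h=2.4983
θ=202°:   candidates: C₊=(-2.7424,2.0139) cross=14.837; C₋=(-2.4272,-2.9727) cross=-14.837
θ=202°:   branch + wants cross > 0 → take C=(-2.7424,2.0139) (cross=14.837)
θ=202°: ex = (C−B)/|BC| = (-0.6051,0.7962); ey = (-0.7962,-0.6051)
θ=202°: P = B + -0.92·ex + -0.72·ey = (0.2027,-0.6715)

θ=120°: 0.63 0.56
θ=145°: 0.27 0.15
θ=202°: 0.20 -0.67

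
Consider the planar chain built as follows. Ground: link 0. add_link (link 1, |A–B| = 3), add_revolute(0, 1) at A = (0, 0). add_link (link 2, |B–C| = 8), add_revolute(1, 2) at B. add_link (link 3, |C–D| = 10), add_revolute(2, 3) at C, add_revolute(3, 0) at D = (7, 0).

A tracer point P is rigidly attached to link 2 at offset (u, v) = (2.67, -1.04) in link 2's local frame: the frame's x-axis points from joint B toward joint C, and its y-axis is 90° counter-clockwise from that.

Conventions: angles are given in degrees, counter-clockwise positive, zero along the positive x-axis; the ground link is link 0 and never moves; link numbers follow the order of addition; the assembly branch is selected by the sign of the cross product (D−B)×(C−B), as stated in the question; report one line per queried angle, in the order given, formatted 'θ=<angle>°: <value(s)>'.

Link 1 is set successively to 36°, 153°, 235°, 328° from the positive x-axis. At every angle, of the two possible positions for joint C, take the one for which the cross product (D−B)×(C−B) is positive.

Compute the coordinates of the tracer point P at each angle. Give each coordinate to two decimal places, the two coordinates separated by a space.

A=(0,0), D=(7.00,0)
θ=36°: B = A + 3.00·(cos36°, sin36°) = (2.4271, 1.7634)
θ=36°: |BD| = 4.9012
θ=36°: circle(B,8.00) ∩ circle(D,10.00): a=-1.2220, h=7.9061
θ=36°:   candidates: C₊=(4.1313,9.5797) cross=38.749; C₋=(-1.5576,-5.1737) cross=-38.749
θ=36°:   branch + wants cross > 0 → take C=(4.1313,9.5797) (cross=38.749)
θ=36°: ex = (C−B)/|BC| = (0.2130,0.9770); ey = (-0.9770,0.2130)
θ=36°: P = B + 2.67·ex + -1.04·ey = (4.0120,4.1505)
θ=153°: B = A + 3.00·(cos153°, sin153°) = (-2.6730, 1.3620)
θ=153°: |BD| = 9.7684
θ=153°: circle(B,8.00) ∩ circle(D,10.00): a=3.0415, h=7.3993
θ=153°:   candidates: C₊=(1.3705,8.2649) cross=72.279; C₋=(-0.6928,-6.3891) cross=-72.279
θ=153°:   branch + wants cross > 0 → take C=(1.3705,8.2649) (cross=72.279)
θ=153°: ex = (C−B)/|BC| = (0.5054,0.8629); ey = (-0.8629,0.5054)
θ=153°: P = B + 2.67·ex + -1.04·ey = (-0.4261,3.1402)
θ=235°: B = A + 3.00·(cos235°, sin235°) = (-1.7207, -2.4575)
θ=235°: |BD| = 9.0604
θ=235°: circle(B,8.00) ∩ circle(D,10.00): a=2.5435, h=7.5849
θ=235°:   candidates: C₊=(-1.3298,5.5330) cross=68.722; C₋=(2.7847,-9.0681) cross=-68.722
θ=235°:   branch + wants cross > 0 → take C=(-1.3298,5.5330) (cross=68.722)
θ=235°: ex = (C−B)/|BC| = (0.0489,0.9988); ey = (-0.9988,0.0489)
θ=235°: P = B + 2.67·ex + -1.04·ey = (-0.5515,0.1585)
θ=328°: B = A + 3.00·(cos328°, sin328°) = (2.5441, -1.5898)
θ=328°: |BD| = 4.7310
θ=328°: circle(B,8.00) ∩ circle(D,10.00): a=-1.4392, h=7.8695
θ=328°:   candidates: C₊=(-1.4558,5.3385) cross=37.230; C₋=(3.8330,-9.4853) cross=-37.230
θ=328°:   branch + wants cross > 0 → take C=(-1.4558,5.3385) (cross=37.230)
θ=328°: ex = (C−B)/|BC| = (-0.5000,0.8660); ey = (-0.8660,-0.5000)
θ=328°: P = B + 2.67·ex + -1.04·ey = (2.1098,1.2425)

θ=36°: 4.01 4.15
θ=153°: -0.43 3.14
θ=235°: -0.55 0.16
θ=328°: 2.11 1.24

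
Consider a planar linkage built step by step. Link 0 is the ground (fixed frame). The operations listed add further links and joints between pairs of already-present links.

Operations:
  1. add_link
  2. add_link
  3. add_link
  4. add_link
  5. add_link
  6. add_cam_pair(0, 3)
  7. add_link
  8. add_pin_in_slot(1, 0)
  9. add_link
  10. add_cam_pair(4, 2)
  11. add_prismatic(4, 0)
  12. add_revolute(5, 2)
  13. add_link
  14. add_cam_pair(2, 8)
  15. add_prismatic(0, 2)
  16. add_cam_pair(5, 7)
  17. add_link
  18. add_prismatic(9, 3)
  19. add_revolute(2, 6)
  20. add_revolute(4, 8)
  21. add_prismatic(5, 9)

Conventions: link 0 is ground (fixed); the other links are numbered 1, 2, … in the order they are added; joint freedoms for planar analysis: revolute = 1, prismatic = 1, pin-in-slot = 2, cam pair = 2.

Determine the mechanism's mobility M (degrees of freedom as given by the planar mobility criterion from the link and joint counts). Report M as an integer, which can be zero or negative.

L=1 J1=0 J2=0
add link → L=2 J1=0 J2=0
add link → L=3 J1=0 J2=0
add link → L=4 J1=0 J2=0
add link → L=5 J1=0 J2=0
add link → L=6 J1=0 J2=0
C@0,3 dof=2 J2 → L=6 J1=0 J2=1
add link → L=7 J1=0 J2=1
PS@1,0 dof=2 J2 → L=7 J1=0 J2=2
add link → L=8 J1=0 J2=2
C@4,2 dof=2 J2 → L=8 J1=0 J2=3
P@4,0 dof=1 J1 → L=8 J1=1 J2=3
R@5,2 dof=1 J1 → L=8 J1=2 J2=3
add link → L=9 J1=2 J2=3
C@2,8 dof=2 J2 → L=9 J1=2 J2=4
P@0,2 dof=1 J1 → L=9 J1=3 J2=4
C@5,7 dof=2 J2 → L=9 J1=3 J2=5
add link → L=10 J1=3 J2=5
P@9,3 dof=1 J1 → L=10 J1=4 J2=5
R@2,6 dof=1 J1 → L=10 J1=5 J2=5
R@4,8 dof=1 J1 → L=10 J1=6 J2=5
P@5,9 dof=1 J1 → L=10 J1=7 J2=5
M=3(L−1)−2J1−J2=3·9−2·7−5=8

M = 8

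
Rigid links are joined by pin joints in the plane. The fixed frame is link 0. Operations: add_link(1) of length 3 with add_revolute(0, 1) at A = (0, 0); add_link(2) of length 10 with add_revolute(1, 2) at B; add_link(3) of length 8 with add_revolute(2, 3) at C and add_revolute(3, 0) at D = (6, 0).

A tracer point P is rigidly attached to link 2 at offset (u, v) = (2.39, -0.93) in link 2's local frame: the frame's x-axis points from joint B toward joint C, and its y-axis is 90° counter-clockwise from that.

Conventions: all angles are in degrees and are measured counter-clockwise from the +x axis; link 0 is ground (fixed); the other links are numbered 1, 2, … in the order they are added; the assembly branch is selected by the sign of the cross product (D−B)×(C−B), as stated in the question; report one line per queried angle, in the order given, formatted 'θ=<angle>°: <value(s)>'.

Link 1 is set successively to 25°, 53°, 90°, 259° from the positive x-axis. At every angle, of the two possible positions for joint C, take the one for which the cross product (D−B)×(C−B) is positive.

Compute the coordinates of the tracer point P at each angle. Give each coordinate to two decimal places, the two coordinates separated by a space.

A=(0,0), D=(6.00,0)
θ=25°: B = A + 3.00·(cos25°, sin25°) = (2.7189, 1.2679)
θ=25°: |BD| = 3.5175
θ=25°: circle(B,10.00) ∩ circle(D,8.00): a=6.8760, h=7.2609
θ=25°:   candidates: C₊=(11.7499,5.5623) cross=25.540; C₋=(6.5156,-7.9834) cross=-25.540
θ=25°:   branch + wants cross > 0 → take C=(11.7499,5.5623) (cross=25.540)
θ=25°: ex = (C−B)/|BC| = (0.9031,0.4294); ey = (-0.4294,0.9031)
θ=25°: P = B + 2.39·ex + -0.93·ey = (5.2767,1.4543)
θ=53°: B = A + 3.00·(cos53°, sin53°) = (1.8054, 2.3959)
θ=53°: |BD| = 4.8306
θ=53°: circle(B,10.00) ∩ circle(D,8.00): a=6.1415, h=7.8919
θ=53°:   candidates: C₊=(11.0526,6.2025) cross=38.122; C₋=(3.2241,-7.5030) cross=-38.122
θ=53°:   branch + wants cross > 0 → take C=(11.0526,6.2025) (cross=38.122)
θ=53°: ex = (C−B)/|BC| = (0.9247,0.3807); ey = (-0.3807,0.9247)
θ=53°: P = B + 2.39·ex + -0.93·ey = (4.3695,2.4457)
θ=90°: B = A + 3.00·(cos90°, sin90°) = (0.0000, 3.0000)
θ=90°: |BD| = 6.7082
θ=90°: circle(B,10.00) ∩ circle(D,8.00): a=6.0374, h=7.9718
θ=90°:   candidates: C₊=(8.9651,7.4302) cross=53.477; C₋=(1.8349,-6.8302) cross=-53.477
θ=90°:   branch + wants cross > 0 → take C=(8.9651,7.4302) (cross=53.477)
θ=90°: ex = (C−B)/|BC| = (0.8965,0.4430); ey = (-0.4430,0.8965)
θ=90°: P = B + 2.39·ex + -0.93·ey = (2.5547,3.2251)
θ=259°: B = A + 3.00·(cos259°, sin259°) = (-0.5724, -2.9449)
θ=259°: |BD| = 7.2020
θ=259°: circle(B,10.00) ∩ circle(D,8.00): a=6.1003, h=7.9238
θ=259°:   candidates: C₊=(1.7546,6.7806) cross=57.067; C₋=(8.2346,-7.6816) cross=-57.067
θ=259°:   branch + wants cross > 0 → take C=(1.7546,6.7806) (cross=57.067)
θ=259°: ex = (C−B)/|BC| = (0.2327,0.9725); ey = (-0.9725,0.2327)
θ=259°: P = B + 2.39·ex + -0.93·ey = (0.8882,-0.8369)

θ=25°: 5.28 1.45
θ=53°: 4.37 2.45
θ=90°: 2.55 3.23
θ=259°: 0.89 -0.84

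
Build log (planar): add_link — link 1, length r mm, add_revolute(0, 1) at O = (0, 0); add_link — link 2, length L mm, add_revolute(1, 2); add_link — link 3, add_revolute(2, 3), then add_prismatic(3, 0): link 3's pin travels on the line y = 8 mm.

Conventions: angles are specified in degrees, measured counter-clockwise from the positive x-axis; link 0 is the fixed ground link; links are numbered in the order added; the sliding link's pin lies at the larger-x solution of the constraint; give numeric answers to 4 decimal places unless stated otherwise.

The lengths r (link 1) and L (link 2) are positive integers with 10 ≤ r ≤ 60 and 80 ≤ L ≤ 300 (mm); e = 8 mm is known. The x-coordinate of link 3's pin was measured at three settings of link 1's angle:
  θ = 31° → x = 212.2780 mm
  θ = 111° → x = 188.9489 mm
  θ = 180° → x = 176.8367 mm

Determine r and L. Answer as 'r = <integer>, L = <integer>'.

constraint per measurement: (x − r cos θ)² + (r sin θ − e)² = L²
subtracting the θ₁ and θ₂ equations cancels the r² and L² terms:
r = (x₁² − x₂²) / (2[(x₁cos θ₁ + e sin θ₁) − (x₂cos θ₂ + e sin θ₂)]) = 19.0000 → r = 19
L² = (x₁ − r cos θ₁)² + (r sin θ₁ − e)² = 38415.9828 → L = 196.0000 → L = 196
check at θ₃=180°: x = 176.8367 (printed 176.8367) ✓

r = 19, L = 196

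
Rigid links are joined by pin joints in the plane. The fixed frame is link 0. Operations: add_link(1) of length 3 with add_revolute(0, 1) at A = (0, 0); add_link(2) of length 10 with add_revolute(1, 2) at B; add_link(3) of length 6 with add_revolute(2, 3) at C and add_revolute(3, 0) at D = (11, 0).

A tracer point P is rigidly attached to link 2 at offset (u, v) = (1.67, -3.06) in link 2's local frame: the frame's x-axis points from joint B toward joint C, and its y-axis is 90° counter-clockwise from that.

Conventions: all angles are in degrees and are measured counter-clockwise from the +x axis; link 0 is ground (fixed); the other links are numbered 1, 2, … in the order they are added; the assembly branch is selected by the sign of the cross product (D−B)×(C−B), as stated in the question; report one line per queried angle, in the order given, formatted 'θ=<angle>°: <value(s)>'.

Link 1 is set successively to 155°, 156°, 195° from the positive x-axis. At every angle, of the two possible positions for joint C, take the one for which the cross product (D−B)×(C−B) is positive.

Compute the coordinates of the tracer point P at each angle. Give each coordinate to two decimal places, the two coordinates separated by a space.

A=(0,0), D=(11.00,0)
θ=155°: B = A + 3.00·(cos155°, sin155°) = (-2.7189, 1.2679)
θ=155°: |BD| = 13.7774
θ=155°: circle(B,10.00) ∩ circle(D,6.00): a=9.2113, h=3.8925
θ=155°:   candidates: C₊=(6.8115,4.2961) cross=53.628; C₋=(6.0951,-3.4558) cross=-53.628
θ=155°:   branch + wants cross > 0 → take C=(6.8115,4.2961) (cross=53.628)
θ=155°: ex = (C−B)/|BC| = (0.9530,0.3028); ey = (-0.3028,0.9530)
θ=155°: P = B + 1.67·ex + -3.06·ey = (-0.2007,-1.1427)
θ=156°: B = A + 3.00·(cos156°, sin156°) = (-2.7406, 1.2202)
θ=156°: |BD| = 13.7947
θ=156°: circle(B,10.00) ∩ circle(D,6.00): a=9.2171, h=3.8788
θ=156°:   candidates: C₊=(6.7834,4.2685) cross=53.507; C₋=(6.0972,-3.4587) cross=-53.507
θ=156°:   branch + wants cross > 0 → take C=(6.7834,4.2685) (cross=53.507)
θ=156°: ex = (C−B)/|BC| = (0.9524,0.3048); ey = (-0.3048,0.9524)
θ=156°: P = B + 1.67·ex + -3.06·ey = (-0.2173,-1.1851)
θ=195°: B = A + 3.00·(cos195°, sin195°) = (-2.8978, -0.7765)
θ=195°: |BD| = 13.9195
θ=195°: circle(B,10.00) ∩ circle(D,6.00): a=9.2587, h=3.7785
θ=195°:   candidates: C₊=(6.1357,3.5126) cross=52.595; C₋=(6.5572,-4.0326) cross=-52.595
θ=195°:   branch + wants cross > 0 → take C=(6.1357,3.5126) (cross=52.595)
θ=195°: ex = (C−B)/|BC| = (0.9033,0.4289); ey = (-0.4289,0.9033)
θ=195°: P = B + 1.67·ex + -3.06·ey = (-0.0767,-2.8244)

θ=155°: -0.20 -1.14
θ=156°: -0.22 -1.19
θ=195°: -0.08 -2.82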